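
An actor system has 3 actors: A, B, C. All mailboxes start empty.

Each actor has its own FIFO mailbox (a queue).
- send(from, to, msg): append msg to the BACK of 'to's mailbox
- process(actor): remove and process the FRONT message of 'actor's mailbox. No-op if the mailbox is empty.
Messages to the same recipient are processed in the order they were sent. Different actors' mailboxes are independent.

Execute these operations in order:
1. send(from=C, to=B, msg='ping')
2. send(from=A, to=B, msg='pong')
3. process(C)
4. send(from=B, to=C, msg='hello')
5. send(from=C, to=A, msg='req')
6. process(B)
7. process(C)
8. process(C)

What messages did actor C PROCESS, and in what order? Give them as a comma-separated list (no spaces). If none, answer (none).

After 1 (send(from=C, to=B, msg='ping')): A:[] B:[ping] C:[]
After 2 (send(from=A, to=B, msg='pong')): A:[] B:[ping,pong] C:[]
After 3 (process(C)): A:[] B:[ping,pong] C:[]
After 4 (send(from=B, to=C, msg='hello')): A:[] B:[ping,pong] C:[hello]
After 5 (send(from=C, to=A, msg='req')): A:[req] B:[ping,pong] C:[hello]
After 6 (process(B)): A:[req] B:[pong] C:[hello]
After 7 (process(C)): A:[req] B:[pong] C:[]
After 8 (process(C)): A:[req] B:[pong] C:[]

Answer: hello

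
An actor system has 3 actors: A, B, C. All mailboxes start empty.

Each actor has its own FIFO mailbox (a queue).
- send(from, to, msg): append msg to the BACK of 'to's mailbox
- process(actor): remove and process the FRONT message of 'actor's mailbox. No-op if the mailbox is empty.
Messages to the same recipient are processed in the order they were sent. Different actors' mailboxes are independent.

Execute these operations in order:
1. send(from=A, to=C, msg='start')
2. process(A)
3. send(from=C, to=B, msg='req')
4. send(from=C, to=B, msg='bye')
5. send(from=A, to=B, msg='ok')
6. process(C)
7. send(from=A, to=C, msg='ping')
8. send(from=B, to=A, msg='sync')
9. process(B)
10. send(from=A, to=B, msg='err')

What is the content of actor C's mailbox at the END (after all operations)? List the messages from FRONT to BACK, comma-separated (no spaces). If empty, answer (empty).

Answer: ping

Derivation:
After 1 (send(from=A, to=C, msg='start')): A:[] B:[] C:[start]
After 2 (process(A)): A:[] B:[] C:[start]
After 3 (send(from=C, to=B, msg='req')): A:[] B:[req] C:[start]
After 4 (send(from=C, to=B, msg='bye')): A:[] B:[req,bye] C:[start]
After 5 (send(from=A, to=B, msg='ok')): A:[] B:[req,bye,ok] C:[start]
After 6 (process(C)): A:[] B:[req,bye,ok] C:[]
After 7 (send(from=A, to=C, msg='ping')): A:[] B:[req,bye,ok] C:[ping]
After 8 (send(from=B, to=A, msg='sync')): A:[sync] B:[req,bye,ok] C:[ping]
After 9 (process(B)): A:[sync] B:[bye,ok] C:[ping]
After 10 (send(from=A, to=B, msg='err')): A:[sync] B:[bye,ok,err] C:[ping]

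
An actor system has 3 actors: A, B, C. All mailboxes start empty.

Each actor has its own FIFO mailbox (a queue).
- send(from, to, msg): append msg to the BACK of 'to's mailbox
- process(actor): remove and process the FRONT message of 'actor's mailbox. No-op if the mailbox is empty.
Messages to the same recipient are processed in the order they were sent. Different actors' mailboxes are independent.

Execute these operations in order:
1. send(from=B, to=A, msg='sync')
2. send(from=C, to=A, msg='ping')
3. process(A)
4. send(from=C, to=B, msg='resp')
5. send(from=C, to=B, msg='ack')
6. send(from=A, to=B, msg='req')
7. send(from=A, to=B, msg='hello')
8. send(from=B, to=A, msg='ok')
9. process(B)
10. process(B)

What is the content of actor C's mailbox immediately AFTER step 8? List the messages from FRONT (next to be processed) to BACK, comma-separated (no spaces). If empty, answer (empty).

After 1 (send(from=B, to=A, msg='sync')): A:[sync] B:[] C:[]
After 2 (send(from=C, to=A, msg='ping')): A:[sync,ping] B:[] C:[]
After 3 (process(A)): A:[ping] B:[] C:[]
After 4 (send(from=C, to=B, msg='resp')): A:[ping] B:[resp] C:[]
After 5 (send(from=C, to=B, msg='ack')): A:[ping] B:[resp,ack] C:[]
After 6 (send(from=A, to=B, msg='req')): A:[ping] B:[resp,ack,req] C:[]
After 7 (send(from=A, to=B, msg='hello')): A:[ping] B:[resp,ack,req,hello] C:[]
After 8 (send(from=B, to=A, msg='ok')): A:[ping,ok] B:[resp,ack,req,hello] C:[]

(empty)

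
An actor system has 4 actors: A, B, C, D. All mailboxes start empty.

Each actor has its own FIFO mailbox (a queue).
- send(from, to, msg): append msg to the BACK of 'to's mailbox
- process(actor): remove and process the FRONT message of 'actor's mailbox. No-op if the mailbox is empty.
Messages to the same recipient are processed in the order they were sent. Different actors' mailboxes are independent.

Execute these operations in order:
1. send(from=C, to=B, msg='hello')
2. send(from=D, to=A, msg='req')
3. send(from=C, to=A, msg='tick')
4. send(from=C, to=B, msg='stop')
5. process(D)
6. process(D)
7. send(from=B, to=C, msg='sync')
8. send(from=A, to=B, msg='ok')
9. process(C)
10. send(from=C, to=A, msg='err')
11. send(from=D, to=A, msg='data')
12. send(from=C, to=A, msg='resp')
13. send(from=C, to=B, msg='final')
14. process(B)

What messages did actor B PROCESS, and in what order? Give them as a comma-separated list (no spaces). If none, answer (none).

Answer: hello

Derivation:
After 1 (send(from=C, to=B, msg='hello')): A:[] B:[hello] C:[] D:[]
After 2 (send(from=D, to=A, msg='req')): A:[req] B:[hello] C:[] D:[]
After 3 (send(from=C, to=A, msg='tick')): A:[req,tick] B:[hello] C:[] D:[]
After 4 (send(from=C, to=B, msg='stop')): A:[req,tick] B:[hello,stop] C:[] D:[]
After 5 (process(D)): A:[req,tick] B:[hello,stop] C:[] D:[]
After 6 (process(D)): A:[req,tick] B:[hello,stop] C:[] D:[]
After 7 (send(from=B, to=C, msg='sync')): A:[req,tick] B:[hello,stop] C:[sync] D:[]
After 8 (send(from=A, to=B, msg='ok')): A:[req,tick] B:[hello,stop,ok] C:[sync] D:[]
After 9 (process(C)): A:[req,tick] B:[hello,stop,ok] C:[] D:[]
After 10 (send(from=C, to=A, msg='err')): A:[req,tick,err] B:[hello,stop,ok] C:[] D:[]
After 11 (send(from=D, to=A, msg='data')): A:[req,tick,err,data] B:[hello,stop,ok] C:[] D:[]
After 12 (send(from=C, to=A, msg='resp')): A:[req,tick,err,data,resp] B:[hello,stop,ok] C:[] D:[]
After 13 (send(from=C, to=B, msg='final')): A:[req,tick,err,data,resp] B:[hello,stop,ok,final] C:[] D:[]
After 14 (process(B)): A:[req,tick,err,data,resp] B:[stop,ok,final] C:[] D:[]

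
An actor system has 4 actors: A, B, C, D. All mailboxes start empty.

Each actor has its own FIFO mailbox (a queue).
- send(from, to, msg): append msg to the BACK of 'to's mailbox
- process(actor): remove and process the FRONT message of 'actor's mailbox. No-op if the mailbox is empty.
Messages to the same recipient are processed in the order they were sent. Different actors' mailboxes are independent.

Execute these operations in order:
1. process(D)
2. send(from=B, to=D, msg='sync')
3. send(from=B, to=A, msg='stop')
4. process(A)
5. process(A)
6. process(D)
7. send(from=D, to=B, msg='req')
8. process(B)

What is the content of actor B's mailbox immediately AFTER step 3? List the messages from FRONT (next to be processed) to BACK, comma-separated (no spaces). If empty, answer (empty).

After 1 (process(D)): A:[] B:[] C:[] D:[]
After 2 (send(from=B, to=D, msg='sync')): A:[] B:[] C:[] D:[sync]
After 3 (send(from=B, to=A, msg='stop')): A:[stop] B:[] C:[] D:[sync]

(empty)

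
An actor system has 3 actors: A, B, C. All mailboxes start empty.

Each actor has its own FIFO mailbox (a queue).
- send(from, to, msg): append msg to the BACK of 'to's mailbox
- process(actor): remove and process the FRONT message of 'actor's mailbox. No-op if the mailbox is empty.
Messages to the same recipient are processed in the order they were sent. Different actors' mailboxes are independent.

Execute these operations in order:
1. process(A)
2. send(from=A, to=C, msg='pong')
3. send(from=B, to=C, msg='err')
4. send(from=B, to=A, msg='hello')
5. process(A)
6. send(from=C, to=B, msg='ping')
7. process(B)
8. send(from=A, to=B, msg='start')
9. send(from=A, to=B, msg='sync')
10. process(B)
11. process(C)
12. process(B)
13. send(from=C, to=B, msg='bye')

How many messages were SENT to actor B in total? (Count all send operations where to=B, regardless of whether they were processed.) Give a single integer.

After 1 (process(A)): A:[] B:[] C:[]
After 2 (send(from=A, to=C, msg='pong')): A:[] B:[] C:[pong]
After 3 (send(from=B, to=C, msg='err')): A:[] B:[] C:[pong,err]
After 4 (send(from=B, to=A, msg='hello')): A:[hello] B:[] C:[pong,err]
After 5 (process(A)): A:[] B:[] C:[pong,err]
After 6 (send(from=C, to=B, msg='ping')): A:[] B:[ping] C:[pong,err]
After 7 (process(B)): A:[] B:[] C:[pong,err]
After 8 (send(from=A, to=B, msg='start')): A:[] B:[start] C:[pong,err]
After 9 (send(from=A, to=B, msg='sync')): A:[] B:[start,sync] C:[pong,err]
After 10 (process(B)): A:[] B:[sync] C:[pong,err]
After 11 (process(C)): A:[] B:[sync] C:[err]
After 12 (process(B)): A:[] B:[] C:[err]
After 13 (send(from=C, to=B, msg='bye')): A:[] B:[bye] C:[err]

Answer: 4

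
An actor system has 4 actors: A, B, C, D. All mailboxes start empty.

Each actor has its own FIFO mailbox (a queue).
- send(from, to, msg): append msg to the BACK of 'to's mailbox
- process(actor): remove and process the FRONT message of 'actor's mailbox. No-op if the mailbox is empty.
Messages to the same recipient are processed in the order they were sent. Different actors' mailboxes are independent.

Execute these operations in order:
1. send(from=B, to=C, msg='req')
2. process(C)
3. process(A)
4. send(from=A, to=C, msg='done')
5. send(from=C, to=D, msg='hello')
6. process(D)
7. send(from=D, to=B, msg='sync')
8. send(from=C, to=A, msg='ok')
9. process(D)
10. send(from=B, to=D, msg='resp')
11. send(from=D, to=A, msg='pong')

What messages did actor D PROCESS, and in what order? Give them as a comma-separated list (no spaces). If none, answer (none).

After 1 (send(from=B, to=C, msg='req')): A:[] B:[] C:[req] D:[]
After 2 (process(C)): A:[] B:[] C:[] D:[]
After 3 (process(A)): A:[] B:[] C:[] D:[]
After 4 (send(from=A, to=C, msg='done')): A:[] B:[] C:[done] D:[]
After 5 (send(from=C, to=D, msg='hello')): A:[] B:[] C:[done] D:[hello]
After 6 (process(D)): A:[] B:[] C:[done] D:[]
After 7 (send(from=D, to=B, msg='sync')): A:[] B:[sync] C:[done] D:[]
After 8 (send(from=C, to=A, msg='ok')): A:[ok] B:[sync] C:[done] D:[]
After 9 (process(D)): A:[ok] B:[sync] C:[done] D:[]
After 10 (send(from=B, to=D, msg='resp')): A:[ok] B:[sync] C:[done] D:[resp]
After 11 (send(from=D, to=A, msg='pong')): A:[ok,pong] B:[sync] C:[done] D:[resp]

Answer: hello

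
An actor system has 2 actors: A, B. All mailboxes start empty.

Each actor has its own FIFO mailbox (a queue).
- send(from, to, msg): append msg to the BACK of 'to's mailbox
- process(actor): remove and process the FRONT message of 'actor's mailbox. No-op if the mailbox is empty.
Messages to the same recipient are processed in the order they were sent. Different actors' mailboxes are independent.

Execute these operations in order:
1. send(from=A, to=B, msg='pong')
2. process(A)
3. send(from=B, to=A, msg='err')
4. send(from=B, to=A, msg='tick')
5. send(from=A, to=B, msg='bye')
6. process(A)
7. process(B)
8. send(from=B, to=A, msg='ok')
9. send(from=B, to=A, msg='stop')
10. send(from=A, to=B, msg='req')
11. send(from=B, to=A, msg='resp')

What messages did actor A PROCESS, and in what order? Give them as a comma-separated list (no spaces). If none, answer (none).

After 1 (send(from=A, to=B, msg='pong')): A:[] B:[pong]
After 2 (process(A)): A:[] B:[pong]
After 3 (send(from=B, to=A, msg='err')): A:[err] B:[pong]
After 4 (send(from=B, to=A, msg='tick')): A:[err,tick] B:[pong]
After 5 (send(from=A, to=B, msg='bye')): A:[err,tick] B:[pong,bye]
After 6 (process(A)): A:[tick] B:[pong,bye]
After 7 (process(B)): A:[tick] B:[bye]
After 8 (send(from=B, to=A, msg='ok')): A:[tick,ok] B:[bye]
After 9 (send(from=B, to=A, msg='stop')): A:[tick,ok,stop] B:[bye]
After 10 (send(from=A, to=B, msg='req')): A:[tick,ok,stop] B:[bye,req]
After 11 (send(from=B, to=A, msg='resp')): A:[tick,ok,stop,resp] B:[bye,req]

Answer: err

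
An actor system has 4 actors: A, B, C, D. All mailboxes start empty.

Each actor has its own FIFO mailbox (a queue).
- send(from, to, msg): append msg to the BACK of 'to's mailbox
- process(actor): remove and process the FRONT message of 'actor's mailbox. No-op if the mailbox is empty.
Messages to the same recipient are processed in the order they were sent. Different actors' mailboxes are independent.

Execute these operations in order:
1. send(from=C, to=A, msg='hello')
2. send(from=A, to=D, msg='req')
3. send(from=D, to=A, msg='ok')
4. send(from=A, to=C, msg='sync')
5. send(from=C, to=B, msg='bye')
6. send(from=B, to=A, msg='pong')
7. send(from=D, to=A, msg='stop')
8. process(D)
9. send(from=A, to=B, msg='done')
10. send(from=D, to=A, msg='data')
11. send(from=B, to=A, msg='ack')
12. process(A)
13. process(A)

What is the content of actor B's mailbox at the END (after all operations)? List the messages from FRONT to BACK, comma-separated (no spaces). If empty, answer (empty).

Answer: bye,done

Derivation:
After 1 (send(from=C, to=A, msg='hello')): A:[hello] B:[] C:[] D:[]
After 2 (send(from=A, to=D, msg='req')): A:[hello] B:[] C:[] D:[req]
After 3 (send(from=D, to=A, msg='ok')): A:[hello,ok] B:[] C:[] D:[req]
After 4 (send(from=A, to=C, msg='sync')): A:[hello,ok] B:[] C:[sync] D:[req]
After 5 (send(from=C, to=B, msg='bye')): A:[hello,ok] B:[bye] C:[sync] D:[req]
After 6 (send(from=B, to=A, msg='pong')): A:[hello,ok,pong] B:[bye] C:[sync] D:[req]
After 7 (send(from=D, to=A, msg='stop')): A:[hello,ok,pong,stop] B:[bye] C:[sync] D:[req]
After 8 (process(D)): A:[hello,ok,pong,stop] B:[bye] C:[sync] D:[]
After 9 (send(from=A, to=B, msg='done')): A:[hello,ok,pong,stop] B:[bye,done] C:[sync] D:[]
After 10 (send(from=D, to=A, msg='data')): A:[hello,ok,pong,stop,data] B:[bye,done] C:[sync] D:[]
After 11 (send(from=B, to=A, msg='ack')): A:[hello,ok,pong,stop,data,ack] B:[bye,done] C:[sync] D:[]
After 12 (process(A)): A:[ok,pong,stop,data,ack] B:[bye,done] C:[sync] D:[]
After 13 (process(A)): A:[pong,stop,data,ack] B:[bye,done] C:[sync] D:[]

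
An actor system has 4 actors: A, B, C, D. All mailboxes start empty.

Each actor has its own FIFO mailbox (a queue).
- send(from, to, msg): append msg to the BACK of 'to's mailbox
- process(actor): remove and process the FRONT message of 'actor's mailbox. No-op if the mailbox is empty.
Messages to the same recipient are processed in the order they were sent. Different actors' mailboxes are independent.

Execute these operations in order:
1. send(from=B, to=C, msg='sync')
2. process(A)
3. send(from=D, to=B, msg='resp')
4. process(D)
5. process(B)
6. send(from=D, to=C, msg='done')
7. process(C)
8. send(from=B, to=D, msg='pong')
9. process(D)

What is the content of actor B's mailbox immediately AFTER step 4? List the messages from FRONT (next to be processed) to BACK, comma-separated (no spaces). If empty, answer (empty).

After 1 (send(from=B, to=C, msg='sync')): A:[] B:[] C:[sync] D:[]
After 2 (process(A)): A:[] B:[] C:[sync] D:[]
After 3 (send(from=D, to=B, msg='resp')): A:[] B:[resp] C:[sync] D:[]
After 4 (process(D)): A:[] B:[resp] C:[sync] D:[]

resp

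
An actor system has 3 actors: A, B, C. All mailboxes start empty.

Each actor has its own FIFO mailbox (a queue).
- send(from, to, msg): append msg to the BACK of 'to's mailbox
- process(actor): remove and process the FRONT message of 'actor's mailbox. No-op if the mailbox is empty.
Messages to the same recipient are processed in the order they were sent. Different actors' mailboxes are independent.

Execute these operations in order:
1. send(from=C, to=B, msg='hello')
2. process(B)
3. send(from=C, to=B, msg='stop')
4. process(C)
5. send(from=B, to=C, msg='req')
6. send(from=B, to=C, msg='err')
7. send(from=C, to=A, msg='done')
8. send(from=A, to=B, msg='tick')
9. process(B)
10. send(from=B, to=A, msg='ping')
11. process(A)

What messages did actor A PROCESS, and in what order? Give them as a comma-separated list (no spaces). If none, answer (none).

After 1 (send(from=C, to=B, msg='hello')): A:[] B:[hello] C:[]
After 2 (process(B)): A:[] B:[] C:[]
After 3 (send(from=C, to=B, msg='stop')): A:[] B:[stop] C:[]
After 4 (process(C)): A:[] B:[stop] C:[]
After 5 (send(from=B, to=C, msg='req')): A:[] B:[stop] C:[req]
After 6 (send(from=B, to=C, msg='err')): A:[] B:[stop] C:[req,err]
After 7 (send(from=C, to=A, msg='done')): A:[done] B:[stop] C:[req,err]
After 8 (send(from=A, to=B, msg='tick')): A:[done] B:[stop,tick] C:[req,err]
After 9 (process(B)): A:[done] B:[tick] C:[req,err]
After 10 (send(from=B, to=A, msg='ping')): A:[done,ping] B:[tick] C:[req,err]
After 11 (process(A)): A:[ping] B:[tick] C:[req,err]

Answer: done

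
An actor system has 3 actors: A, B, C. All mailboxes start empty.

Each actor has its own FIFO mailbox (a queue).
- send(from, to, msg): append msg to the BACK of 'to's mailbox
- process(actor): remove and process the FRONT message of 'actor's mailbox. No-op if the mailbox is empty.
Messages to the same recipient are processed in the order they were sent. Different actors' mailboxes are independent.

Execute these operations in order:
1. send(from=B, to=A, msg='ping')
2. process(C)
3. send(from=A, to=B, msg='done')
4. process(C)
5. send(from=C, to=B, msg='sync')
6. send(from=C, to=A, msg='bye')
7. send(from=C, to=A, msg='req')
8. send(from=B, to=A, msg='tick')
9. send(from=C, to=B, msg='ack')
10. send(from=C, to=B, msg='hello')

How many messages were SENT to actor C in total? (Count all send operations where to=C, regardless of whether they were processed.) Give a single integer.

After 1 (send(from=B, to=A, msg='ping')): A:[ping] B:[] C:[]
After 2 (process(C)): A:[ping] B:[] C:[]
After 3 (send(from=A, to=B, msg='done')): A:[ping] B:[done] C:[]
After 4 (process(C)): A:[ping] B:[done] C:[]
After 5 (send(from=C, to=B, msg='sync')): A:[ping] B:[done,sync] C:[]
After 6 (send(from=C, to=A, msg='bye')): A:[ping,bye] B:[done,sync] C:[]
After 7 (send(from=C, to=A, msg='req')): A:[ping,bye,req] B:[done,sync] C:[]
After 8 (send(from=B, to=A, msg='tick')): A:[ping,bye,req,tick] B:[done,sync] C:[]
After 9 (send(from=C, to=B, msg='ack')): A:[ping,bye,req,tick] B:[done,sync,ack] C:[]
After 10 (send(from=C, to=B, msg='hello')): A:[ping,bye,req,tick] B:[done,sync,ack,hello] C:[]

Answer: 0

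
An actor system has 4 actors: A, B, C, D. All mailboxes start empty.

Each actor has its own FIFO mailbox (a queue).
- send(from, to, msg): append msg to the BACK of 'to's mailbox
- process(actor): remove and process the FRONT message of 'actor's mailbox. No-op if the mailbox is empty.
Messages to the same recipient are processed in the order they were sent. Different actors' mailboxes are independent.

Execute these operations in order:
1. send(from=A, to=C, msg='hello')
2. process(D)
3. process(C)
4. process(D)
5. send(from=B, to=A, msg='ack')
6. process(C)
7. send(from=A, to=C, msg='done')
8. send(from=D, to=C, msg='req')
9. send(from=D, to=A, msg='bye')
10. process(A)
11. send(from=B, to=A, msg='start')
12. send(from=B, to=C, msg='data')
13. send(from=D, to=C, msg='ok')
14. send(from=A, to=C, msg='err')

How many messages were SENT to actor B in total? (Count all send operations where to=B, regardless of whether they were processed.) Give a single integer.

After 1 (send(from=A, to=C, msg='hello')): A:[] B:[] C:[hello] D:[]
After 2 (process(D)): A:[] B:[] C:[hello] D:[]
After 3 (process(C)): A:[] B:[] C:[] D:[]
After 4 (process(D)): A:[] B:[] C:[] D:[]
After 5 (send(from=B, to=A, msg='ack')): A:[ack] B:[] C:[] D:[]
After 6 (process(C)): A:[ack] B:[] C:[] D:[]
After 7 (send(from=A, to=C, msg='done')): A:[ack] B:[] C:[done] D:[]
After 8 (send(from=D, to=C, msg='req')): A:[ack] B:[] C:[done,req] D:[]
After 9 (send(from=D, to=A, msg='bye')): A:[ack,bye] B:[] C:[done,req] D:[]
After 10 (process(A)): A:[bye] B:[] C:[done,req] D:[]
After 11 (send(from=B, to=A, msg='start')): A:[bye,start] B:[] C:[done,req] D:[]
After 12 (send(from=B, to=C, msg='data')): A:[bye,start] B:[] C:[done,req,data] D:[]
After 13 (send(from=D, to=C, msg='ok')): A:[bye,start] B:[] C:[done,req,data,ok] D:[]
After 14 (send(from=A, to=C, msg='err')): A:[bye,start] B:[] C:[done,req,data,ok,err] D:[]

Answer: 0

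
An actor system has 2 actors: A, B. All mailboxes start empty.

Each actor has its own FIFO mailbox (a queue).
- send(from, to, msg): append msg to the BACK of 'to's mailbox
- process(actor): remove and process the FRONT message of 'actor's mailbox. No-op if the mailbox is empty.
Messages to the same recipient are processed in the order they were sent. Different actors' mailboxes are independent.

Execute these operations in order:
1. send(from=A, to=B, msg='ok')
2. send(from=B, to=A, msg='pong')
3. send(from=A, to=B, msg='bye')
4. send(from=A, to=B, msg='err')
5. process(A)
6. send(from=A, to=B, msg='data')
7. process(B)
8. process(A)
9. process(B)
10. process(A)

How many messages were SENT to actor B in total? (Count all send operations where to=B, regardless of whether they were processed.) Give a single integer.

Answer: 4

Derivation:
After 1 (send(from=A, to=B, msg='ok')): A:[] B:[ok]
After 2 (send(from=B, to=A, msg='pong')): A:[pong] B:[ok]
After 3 (send(from=A, to=B, msg='bye')): A:[pong] B:[ok,bye]
After 4 (send(from=A, to=B, msg='err')): A:[pong] B:[ok,bye,err]
After 5 (process(A)): A:[] B:[ok,bye,err]
After 6 (send(from=A, to=B, msg='data')): A:[] B:[ok,bye,err,data]
After 7 (process(B)): A:[] B:[bye,err,data]
After 8 (process(A)): A:[] B:[bye,err,data]
After 9 (process(B)): A:[] B:[err,data]
After 10 (process(A)): A:[] B:[err,data]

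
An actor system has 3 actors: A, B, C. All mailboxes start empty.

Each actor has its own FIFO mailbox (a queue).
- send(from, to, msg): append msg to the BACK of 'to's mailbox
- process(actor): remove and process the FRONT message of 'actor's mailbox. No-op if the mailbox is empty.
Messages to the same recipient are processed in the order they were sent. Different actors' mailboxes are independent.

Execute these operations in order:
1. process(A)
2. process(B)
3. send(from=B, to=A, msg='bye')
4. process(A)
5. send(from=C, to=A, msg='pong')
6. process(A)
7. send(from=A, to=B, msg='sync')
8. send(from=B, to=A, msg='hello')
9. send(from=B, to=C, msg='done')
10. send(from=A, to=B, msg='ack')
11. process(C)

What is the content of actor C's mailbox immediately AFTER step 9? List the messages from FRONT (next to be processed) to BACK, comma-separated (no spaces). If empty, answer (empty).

After 1 (process(A)): A:[] B:[] C:[]
After 2 (process(B)): A:[] B:[] C:[]
After 3 (send(from=B, to=A, msg='bye')): A:[bye] B:[] C:[]
After 4 (process(A)): A:[] B:[] C:[]
After 5 (send(from=C, to=A, msg='pong')): A:[pong] B:[] C:[]
After 6 (process(A)): A:[] B:[] C:[]
After 7 (send(from=A, to=B, msg='sync')): A:[] B:[sync] C:[]
After 8 (send(from=B, to=A, msg='hello')): A:[hello] B:[sync] C:[]
After 9 (send(from=B, to=C, msg='done')): A:[hello] B:[sync] C:[done]

done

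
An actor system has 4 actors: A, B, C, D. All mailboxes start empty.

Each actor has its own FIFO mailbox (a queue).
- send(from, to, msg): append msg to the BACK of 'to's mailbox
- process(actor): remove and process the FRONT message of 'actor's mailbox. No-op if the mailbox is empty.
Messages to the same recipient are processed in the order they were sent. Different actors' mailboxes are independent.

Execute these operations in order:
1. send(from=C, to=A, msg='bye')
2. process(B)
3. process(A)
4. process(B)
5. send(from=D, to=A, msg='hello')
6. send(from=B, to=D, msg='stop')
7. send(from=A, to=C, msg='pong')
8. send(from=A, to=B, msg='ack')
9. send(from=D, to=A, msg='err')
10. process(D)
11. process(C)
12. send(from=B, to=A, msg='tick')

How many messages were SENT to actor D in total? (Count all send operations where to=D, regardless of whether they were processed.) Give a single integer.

After 1 (send(from=C, to=A, msg='bye')): A:[bye] B:[] C:[] D:[]
After 2 (process(B)): A:[bye] B:[] C:[] D:[]
After 3 (process(A)): A:[] B:[] C:[] D:[]
After 4 (process(B)): A:[] B:[] C:[] D:[]
After 5 (send(from=D, to=A, msg='hello')): A:[hello] B:[] C:[] D:[]
After 6 (send(from=B, to=D, msg='stop')): A:[hello] B:[] C:[] D:[stop]
After 7 (send(from=A, to=C, msg='pong')): A:[hello] B:[] C:[pong] D:[stop]
After 8 (send(from=A, to=B, msg='ack')): A:[hello] B:[ack] C:[pong] D:[stop]
After 9 (send(from=D, to=A, msg='err')): A:[hello,err] B:[ack] C:[pong] D:[stop]
After 10 (process(D)): A:[hello,err] B:[ack] C:[pong] D:[]
After 11 (process(C)): A:[hello,err] B:[ack] C:[] D:[]
After 12 (send(from=B, to=A, msg='tick')): A:[hello,err,tick] B:[ack] C:[] D:[]

Answer: 1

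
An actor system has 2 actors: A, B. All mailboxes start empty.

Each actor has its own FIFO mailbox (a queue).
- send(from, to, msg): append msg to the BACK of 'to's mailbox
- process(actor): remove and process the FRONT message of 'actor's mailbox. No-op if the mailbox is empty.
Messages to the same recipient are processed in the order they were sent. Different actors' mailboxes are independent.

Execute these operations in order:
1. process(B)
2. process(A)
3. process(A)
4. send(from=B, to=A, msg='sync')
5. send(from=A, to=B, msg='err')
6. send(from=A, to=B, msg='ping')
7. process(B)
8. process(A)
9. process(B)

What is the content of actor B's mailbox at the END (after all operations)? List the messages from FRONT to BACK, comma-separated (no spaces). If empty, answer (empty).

Answer: (empty)

Derivation:
After 1 (process(B)): A:[] B:[]
After 2 (process(A)): A:[] B:[]
After 3 (process(A)): A:[] B:[]
After 4 (send(from=B, to=A, msg='sync')): A:[sync] B:[]
After 5 (send(from=A, to=B, msg='err')): A:[sync] B:[err]
After 6 (send(from=A, to=B, msg='ping')): A:[sync] B:[err,ping]
After 7 (process(B)): A:[sync] B:[ping]
After 8 (process(A)): A:[] B:[ping]
After 9 (process(B)): A:[] B:[]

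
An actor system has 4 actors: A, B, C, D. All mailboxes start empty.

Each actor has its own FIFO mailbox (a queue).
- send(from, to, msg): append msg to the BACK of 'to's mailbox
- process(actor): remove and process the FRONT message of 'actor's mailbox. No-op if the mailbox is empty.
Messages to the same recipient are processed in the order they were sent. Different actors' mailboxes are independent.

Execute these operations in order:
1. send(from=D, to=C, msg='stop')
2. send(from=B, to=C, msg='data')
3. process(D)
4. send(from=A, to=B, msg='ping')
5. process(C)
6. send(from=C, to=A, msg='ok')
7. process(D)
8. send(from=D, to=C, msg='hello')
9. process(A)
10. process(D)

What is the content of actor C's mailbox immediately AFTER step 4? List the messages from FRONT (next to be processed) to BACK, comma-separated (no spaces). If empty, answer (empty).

After 1 (send(from=D, to=C, msg='stop')): A:[] B:[] C:[stop] D:[]
After 2 (send(from=B, to=C, msg='data')): A:[] B:[] C:[stop,data] D:[]
After 3 (process(D)): A:[] B:[] C:[stop,data] D:[]
After 4 (send(from=A, to=B, msg='ping')): A:[] B:[ping] C:[stop,data] D:[]

stop,data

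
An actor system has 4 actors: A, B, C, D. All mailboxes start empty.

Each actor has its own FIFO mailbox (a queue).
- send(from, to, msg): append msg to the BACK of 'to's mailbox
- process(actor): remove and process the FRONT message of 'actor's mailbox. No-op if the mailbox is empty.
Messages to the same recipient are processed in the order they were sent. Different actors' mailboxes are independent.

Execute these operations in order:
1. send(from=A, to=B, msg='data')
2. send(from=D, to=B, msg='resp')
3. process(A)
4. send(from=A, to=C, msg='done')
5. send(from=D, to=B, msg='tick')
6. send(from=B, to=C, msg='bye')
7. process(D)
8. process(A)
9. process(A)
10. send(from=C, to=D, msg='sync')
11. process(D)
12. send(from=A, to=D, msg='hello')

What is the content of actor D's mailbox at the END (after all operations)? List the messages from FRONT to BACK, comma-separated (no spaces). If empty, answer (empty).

Answer: hello

Derivation:
After 1 (send(from=A, to=B, msg='data')): A:[] B:[data] C:[] D:[]
After 2 (send(from=D, to=B, msg='resp')): A:[] B:[data,resp] C:[] D:[]
After 3 (process(A)): A:[] B:[data,resp] C:[] D:[]
After 4 (send(from=A, to=C, msg='done')): A:[] B:[data,resp] C:[done] D:[]
After 5 (send(from=D, to=B, msg='tick')): A:[] B:[data,resp,tick] C:[done] D:[]
After 6 (send(from=B, to=C, msg='bye')): A:[] B:[data,resp,tick] C:[done,bye] D:[]
After 7 (process(D)): A:[] B:[data,resp,tick] C:[done,bye] D:[]
After 8 (process(A)): A:[] B:[data,resp,tick] C:[done,bye] D:[]
After 9 (process(A)): A:[] B:[data,resp,tick] C:[done,bye] D:[]
After 10 (send(from=C, to=D, msg='sync')): A:[] B:[data,resp,tick] C:[done,bye] D:[sync]
After 11 (process(D)): A:[] B:[data,resp,tick] C:[done,bye] D:[]
After 12 (send(from=A, to=D, msg='hello')): A:[] B:[data,resp,tick] C:[done,bye] D:[hello]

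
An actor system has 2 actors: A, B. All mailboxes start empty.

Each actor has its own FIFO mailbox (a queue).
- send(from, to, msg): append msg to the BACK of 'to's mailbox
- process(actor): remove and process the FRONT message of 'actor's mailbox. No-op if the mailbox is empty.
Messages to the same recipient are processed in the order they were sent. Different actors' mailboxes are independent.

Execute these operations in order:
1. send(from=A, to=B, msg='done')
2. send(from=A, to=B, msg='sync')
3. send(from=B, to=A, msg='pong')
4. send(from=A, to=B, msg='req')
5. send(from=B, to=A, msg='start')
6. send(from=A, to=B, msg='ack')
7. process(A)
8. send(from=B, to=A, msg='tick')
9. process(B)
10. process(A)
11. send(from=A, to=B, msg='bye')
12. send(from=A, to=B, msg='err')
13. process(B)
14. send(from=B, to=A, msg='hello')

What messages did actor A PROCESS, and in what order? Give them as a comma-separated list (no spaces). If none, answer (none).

After 1 (send(from=A, to=B, msg='done')): A:[] B:[done]
After 2 (send(from=A, to=B, msg='sync')): A:[] B:[done,sync]
After 3 (send(from=B, to=A, msg='pong')): A:[pong] B:[done,sync]
After 4 (send(from=A, to=B, msg='req')): A:[pong] B:[done,sync,req]
After 5 (send(from=B, to=A, msg='start')): A:[pong,start] B:[done,sync,req]
After 6 (send(from=A, to=B, msg='ack')): A:[pong,start] B:[done,sync,req,ack]
After 7 (process(A)): A:[start] B:[done,sync,req,ack]
After 8 (send(from=B, to=A, msg='tick')): A:[start,tick] B:[done,sync,req,ack]
After 9 (process(B)): A:[start,tick] B:[sync,req,ack]
After 10 (process(A)): A:[tick] B:[sync,req,ack]
After 11 (send(from=A, to=B, msg='bye')): A:[tick] B:[sync,req,ack,bye]
After 12 (send(from=A, to=B, msg='err')): A:[tick] B:[sync,req,ack,bye,err]
After 13 (process(B)): A:[tick] B:[req,ack,bye,err]
After 14 (send(from=B, to=A, msg='hello')): A:[tick,hello] B:[req,ack,bye,err]

Answer: pong,start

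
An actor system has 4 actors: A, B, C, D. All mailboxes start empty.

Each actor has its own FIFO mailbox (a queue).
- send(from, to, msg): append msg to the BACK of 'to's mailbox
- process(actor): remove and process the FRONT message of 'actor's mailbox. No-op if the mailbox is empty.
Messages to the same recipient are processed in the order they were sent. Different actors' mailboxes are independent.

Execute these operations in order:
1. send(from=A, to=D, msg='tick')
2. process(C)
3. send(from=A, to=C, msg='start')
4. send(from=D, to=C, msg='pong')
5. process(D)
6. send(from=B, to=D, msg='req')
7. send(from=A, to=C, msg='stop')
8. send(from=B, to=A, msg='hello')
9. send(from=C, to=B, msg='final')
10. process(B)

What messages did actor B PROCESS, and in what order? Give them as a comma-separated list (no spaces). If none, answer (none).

After 1 (send(from=A, to=D, msg='tick')): A:[] B:[] C:[] D:[tick]
After 2 (process(C)): A:[] B:[] C:[] D:[tick]
After 3 (send(from=A, to=C, msg='start')): A:[] B:[] C:[start] D:[tick]
After 4 (send(from=D, to=C, msg='pong')): A:[] B:[] C:[start,pong] D:[tick]
After 5 (process(D)): A:[] B:[] C:[start,pong] D:[]
After 6 (send(from=B, to=D, msg='req')): A:[] B:[] C:[start,pong] D:[req]
After 7 (send(from=A, to=C, msg='stop')): A:[] B:[] C:[start,pong,stop] D:[req]
After 8 (send(from=B, to=A, msg='hello')): A:[hello] B:[] C:[start,pong,stop] D:[req]
After 9 (send(from=C, to=B, msg='final')): A:[hello] B:[final] C:[start,pong,stop] D:[req]
After 10 (process(B)): A:[hello] B:[] C:[start,pong,stop] D:[req]

Answer: final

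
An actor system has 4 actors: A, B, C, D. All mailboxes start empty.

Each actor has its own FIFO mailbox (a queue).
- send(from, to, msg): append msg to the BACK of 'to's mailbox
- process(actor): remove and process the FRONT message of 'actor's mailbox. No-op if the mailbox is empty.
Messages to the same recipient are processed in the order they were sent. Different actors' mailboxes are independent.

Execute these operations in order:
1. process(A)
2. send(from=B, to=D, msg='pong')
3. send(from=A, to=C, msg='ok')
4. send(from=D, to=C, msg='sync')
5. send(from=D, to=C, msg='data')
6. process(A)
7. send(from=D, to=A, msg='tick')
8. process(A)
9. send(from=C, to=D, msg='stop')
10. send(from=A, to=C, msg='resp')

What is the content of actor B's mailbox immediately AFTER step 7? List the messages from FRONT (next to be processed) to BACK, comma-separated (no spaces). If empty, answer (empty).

After 1 (process(A)): A:[] B:[] C:[] D:[]
After 2 (send(from=B, to=D, msg='pong')): A:[] B:[] C:[] D:[pong]
After 3 (send(from=A, to=C, msg='ok')): A:[] B:[] C:[ok] D:[pong]
After 4 (send(from=D, to=C, msg='sync')): A:[] B:[] C:[ok,sync] D:[pong]
After 5 (send(from=D, to=C, msg='data')): A:[] B:[] C:[ok,sync,data] D:[pong]
After 6 (process(A)): A:[] B:[] C:[ok,sync,data] D:[pong]
After 7 (send(from=D, to=A, msg='tick')): A:[tick] B:[] C:[ok,sync,data] D:[pong]

(empty)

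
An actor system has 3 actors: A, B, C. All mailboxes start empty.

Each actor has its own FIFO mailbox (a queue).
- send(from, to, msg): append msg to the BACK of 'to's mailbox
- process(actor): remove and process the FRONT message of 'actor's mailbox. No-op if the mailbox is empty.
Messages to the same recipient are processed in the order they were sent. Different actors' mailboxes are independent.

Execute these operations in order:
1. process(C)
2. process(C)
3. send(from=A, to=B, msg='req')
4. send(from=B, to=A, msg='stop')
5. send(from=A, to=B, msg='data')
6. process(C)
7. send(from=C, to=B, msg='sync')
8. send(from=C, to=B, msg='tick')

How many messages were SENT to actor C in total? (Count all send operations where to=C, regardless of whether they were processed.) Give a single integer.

Answer: 0

Derivation:
After 1 (process(C)): A:[] B:[] C:[]
After 2 (process(C)): A:[] B:[] C:[]
After 3 (send(from=A, to=B, msg='req')): A:[] B:[req] C:[]
After 4 (send(from=B, to=A, msg='stop')): A:[stop] B:[req] C:[]
After 5 (send(from=A, to=B, msg='data')): A:[stop] B:[req,data] C:[]
After 6 (process(C)): A:[stop] B:[req,data] C:[]
After 7 (send(from=C, to=B, msg='sync')): A:[stop] B:[req,data,sync] C:[]
After 8 (send(from=C, to=B, msg='tick')): A:[stop] B:[req,data,sync,tick] C:[]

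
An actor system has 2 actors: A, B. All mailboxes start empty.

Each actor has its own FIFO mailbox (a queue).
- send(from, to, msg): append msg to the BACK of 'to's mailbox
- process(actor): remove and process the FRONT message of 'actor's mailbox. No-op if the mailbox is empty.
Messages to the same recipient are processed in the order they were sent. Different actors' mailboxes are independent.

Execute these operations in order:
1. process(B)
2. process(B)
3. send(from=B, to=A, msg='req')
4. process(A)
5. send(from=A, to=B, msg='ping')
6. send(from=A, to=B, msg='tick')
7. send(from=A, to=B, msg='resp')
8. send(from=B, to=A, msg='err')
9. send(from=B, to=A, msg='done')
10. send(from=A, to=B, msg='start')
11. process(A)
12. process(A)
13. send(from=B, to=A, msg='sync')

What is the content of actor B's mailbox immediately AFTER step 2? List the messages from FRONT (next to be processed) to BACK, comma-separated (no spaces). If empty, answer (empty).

After 1 (process(B)): A:[] B:[]
After 2 (process(B)): A:[] B:[]

(empty)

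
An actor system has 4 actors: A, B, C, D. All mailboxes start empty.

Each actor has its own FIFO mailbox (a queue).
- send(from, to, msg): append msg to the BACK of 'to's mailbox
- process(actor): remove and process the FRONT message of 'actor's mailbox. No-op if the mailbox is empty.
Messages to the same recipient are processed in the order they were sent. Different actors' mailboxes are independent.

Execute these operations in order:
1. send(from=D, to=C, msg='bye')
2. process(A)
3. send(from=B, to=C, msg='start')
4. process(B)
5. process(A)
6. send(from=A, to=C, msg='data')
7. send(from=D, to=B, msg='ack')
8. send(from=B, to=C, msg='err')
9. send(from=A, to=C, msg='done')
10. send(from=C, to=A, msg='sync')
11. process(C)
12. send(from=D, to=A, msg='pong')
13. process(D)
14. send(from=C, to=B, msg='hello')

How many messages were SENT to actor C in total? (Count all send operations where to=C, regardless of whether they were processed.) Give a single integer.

Answer: 5

Derivation:
After 1 (send(from=D, to=C, msg='bye')): A:[] B:[] C:[bye] D:[]
After 2 (process(A)): A:[] B:[] C:[bye] D:[]
After 3 (send(from=B, to=C, msg='start')): A:[] B:[] C:[bye,start] D:[]
After 4 (process(B)): A:[] B:[] C:[bye,start] D:[]
After 5 (process(A)): A:[] B:[] C:[bye,start] D:[]
After 6 (send(from=A, to=C, msg='data')): A:[] B:[] C:[bye,start,data] D:[]
After 7 (send(from=D, to=B, msg='ack')): A:[] B:[ack] C:[bye,start,data] D:[]
After 8 (send(from=B, to=C, msg='err')): A:[] B:[ack] C:[bye,start,data,err] D:[]
After 9 (send(from=A, to=C, msg='done')): A:[] B:[ack] C:[bye,start,data,err,done] D:[]
After 10 (send(from=C, to=A, msg='sync')): A:[sync] B:[ack] C:[bye,start,data,err,done] D:[]
After 11 (process(C)): A:[sync] B:[ack] C:[start,data,err,done] D:[]
After 12 (send(from=D, to=A, msg='pong')): A:[sync,pong] B:[ack] C:[start,data,err,done] D:[]
After 13 (process(D)): A:[sync,pong] B:[ack] C:[start,data,err,done] D:[]
After 14 (send(from=C, to=B, msg='hello')): A:[sync,pong] B:[ack,hello] C:[start,data,err,done] D:[]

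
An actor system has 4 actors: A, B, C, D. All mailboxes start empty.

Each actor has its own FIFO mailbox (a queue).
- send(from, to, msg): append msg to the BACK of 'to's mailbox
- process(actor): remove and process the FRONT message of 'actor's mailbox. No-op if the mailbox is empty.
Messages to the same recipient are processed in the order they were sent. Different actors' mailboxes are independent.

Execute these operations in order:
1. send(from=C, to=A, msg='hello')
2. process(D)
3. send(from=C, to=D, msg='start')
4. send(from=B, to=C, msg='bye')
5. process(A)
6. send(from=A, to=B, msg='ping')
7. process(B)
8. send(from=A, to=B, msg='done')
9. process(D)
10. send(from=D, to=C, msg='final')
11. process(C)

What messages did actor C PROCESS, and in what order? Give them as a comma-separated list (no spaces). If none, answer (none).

After 1 (send(from=C, to=A, msg='hello')): A:[hello] B:[] C:[] D:[]
After 2 (process(D)): A:[hello] B:[] C:[] D:[]
After 3 (send(from=C, to=D, msg='start')): A:[hello] B:[] C:[] D:[start]
After 4 (send(from=B, to=C, msg='bye')): A:[hello] B:[] C:[bye] D:[start]
After 5 (process(A)): A:[] B:[] C:[bye] D:[start]
After 6 (send(from=A, to=B, msg='ping')): A:[] B:[ping] C:[bye] D:[start]
After 7 (process(B)): A:[] B:[] C:[bye] D:[start]
After 8 (send(from=A, to=B, msg='done')): A:[] B:[done] C:[bye] D:[start]
After 9 (process(D)): A:[] B:[done] C:[bye] D:[]
After 10 (send(from=D, to=C, msg='final')): A:[] B:[done] C:[bye,final] D:[]
After 11 (process(C)): A:[] B:[done] C:[final] D:[]

Answer: bye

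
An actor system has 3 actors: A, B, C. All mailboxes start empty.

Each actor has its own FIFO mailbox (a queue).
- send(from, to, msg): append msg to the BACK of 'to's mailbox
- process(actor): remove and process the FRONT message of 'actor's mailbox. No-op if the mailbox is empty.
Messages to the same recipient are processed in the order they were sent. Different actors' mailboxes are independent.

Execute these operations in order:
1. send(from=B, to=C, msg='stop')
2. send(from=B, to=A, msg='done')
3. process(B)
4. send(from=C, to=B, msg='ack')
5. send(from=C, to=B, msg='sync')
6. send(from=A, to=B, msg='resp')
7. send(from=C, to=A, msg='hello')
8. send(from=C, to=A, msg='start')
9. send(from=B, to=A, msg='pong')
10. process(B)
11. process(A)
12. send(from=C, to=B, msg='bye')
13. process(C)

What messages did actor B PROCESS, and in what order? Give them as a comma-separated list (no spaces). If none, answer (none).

After 1 (send(from=B, to=C, msg='stop')): A:[] B:[] C:[stop]
After 2 (send(from=B, to=A, msg='done')): A:[done] B:[] C:[stop]
After 3 (process(B)): A:[done] B:[] C:[stop]
After 4 (send(from=C, to=B, msg='ack')): A:[done] B:[ack] C:[stop]
After 5 (send(from=C, to=B, msg='sync')): A:[done] B:[ack,sync] C:[stop]
After 6 (send(from=A, to=B, msg='resp')): A:[done] B:[ack,sync,resp] C:[stop]
After 7 (send(from=C, to=A, msg='hello')): A:[done,hello] B:[ack,sync,resp] C:[stop]
After 8 (send(from=C, to=A, msg='start')): A:[done,hello,start] B:[ack,sync,resp] C:[stop]
After 9 (send(from=B, to=A, msg='pong')): A:[done,hello,start,pong] B:[ack,sync,resp] C:[stop]
After 10 (process(B)): A:[done,hello,start,pong] B:[sync,resp] C:[stop]
After 11 (process(A)): A:[hello,start,pong] B:[sync,resp] C:[stop]
After 12 (send(from=C, to=B, msg='bye')): A:[hello,start,pong] B:[sync,resp,bye] C:[stop]
After 13 (process(C)): A:[hello,start,pong] B:[sync,resp,bye] C:[]

Answer: ack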